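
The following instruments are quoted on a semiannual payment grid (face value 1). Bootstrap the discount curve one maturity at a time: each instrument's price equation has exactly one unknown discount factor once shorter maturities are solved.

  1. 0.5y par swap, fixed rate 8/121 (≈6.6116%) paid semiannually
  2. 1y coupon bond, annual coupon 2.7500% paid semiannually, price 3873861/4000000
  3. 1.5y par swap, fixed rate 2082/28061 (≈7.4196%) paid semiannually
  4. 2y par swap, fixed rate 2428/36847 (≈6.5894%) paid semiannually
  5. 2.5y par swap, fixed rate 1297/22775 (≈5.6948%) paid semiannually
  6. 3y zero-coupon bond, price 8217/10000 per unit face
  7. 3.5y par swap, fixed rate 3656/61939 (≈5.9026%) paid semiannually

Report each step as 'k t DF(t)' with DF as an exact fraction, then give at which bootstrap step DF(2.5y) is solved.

step 1 [0.5y] swap r/2=4/121: DF=(1 − 4/121·(0))/(1+4/121) = 121/125 ≈ 0.968000
step 2 [1y] bond c/2=11/800: DF=(3873861/4000000 − 11/800·(0.968000))/(1+11/800) = 4711/5000 ≈ 0.942200
step 3 [1.5y] swap r/2=1041/28061: DF=(1 − 1041/28061·(0.968000+0.942200))/(1+1041/28061) = 8959/10000 ≈ 0.895900
step 4 [2y] swap r/2=1214/36847: DF=(1 − 1214/36847·(0.968000+0.942200+0.895900))/(1+1214/36847) = 4393/5000 ≈ 0.878600
step 5 [2.5y] swap r/2=1297/45550: DF=(1 − 1297/45550·(0.968000+0.942200+0.895900+0.878600))/(1+1297/45550) = 8703/10000 ≈ 0.870300
step 6 [3y] zero: DF = P = 8217/10000 ≈ 0.821700
step 7 [3.5y] swap r/2=1828/61939: DF=(1 − 1828/61939·(0.968000+0.942200+0.895900+0.878600+0.870300+0.821700))/(1+1828/61939) = 2043/2500 ≈ 0.817200

1 1/2 121/125
2 1 4711/5000
3 3/2 8959/10000
4 2 4393/5000
5 5/2 8703/10000
6 3 8217/10000
7 7/2 2043/2500
DF(2.5y) is solved at step 5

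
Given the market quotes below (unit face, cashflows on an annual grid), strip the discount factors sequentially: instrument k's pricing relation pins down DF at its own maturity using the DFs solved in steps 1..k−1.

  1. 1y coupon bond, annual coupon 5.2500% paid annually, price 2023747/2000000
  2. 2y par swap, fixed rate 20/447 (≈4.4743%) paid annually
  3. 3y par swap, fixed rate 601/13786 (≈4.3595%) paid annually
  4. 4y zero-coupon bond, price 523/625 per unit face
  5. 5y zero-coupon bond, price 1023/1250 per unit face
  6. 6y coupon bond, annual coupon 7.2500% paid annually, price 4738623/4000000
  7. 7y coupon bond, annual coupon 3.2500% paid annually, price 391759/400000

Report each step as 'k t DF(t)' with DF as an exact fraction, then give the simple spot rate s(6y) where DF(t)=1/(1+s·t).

1 1 4807/5000
2 2 229/250
3 3 4399/5000
4 4 523/625
5 5 1023/1250
6 6 8063/10000
7 7 7843/10000
s(6y) = (1/(8063/10000) − 1)/(6) = 1937/48378 ≈ 4.0039%

step 1 [1y] bond c/1=21/400: DF=(2023747/2000000 − 21/400·(0))/(1+21/400) = 4807/5000 ≈ 0.961400
step 2 [2y] swap r/1=20/447: DF=(1 − 20/447·(0.961400))/(1+20/447) = 229/250 ≈ 0.916000
step 3 [3y] swap r/1=601/13786: DF=(1 − 601/13786·(0.961400+0.916000))/(1+601/13786) = 4399/5000 ≈ 0.879800
step 4 [4y] zero: DF = P = 523/625 ≈ 0.836800
step 5 [5y] zero: DF = P = 1023/1250 ≈ 0.818400
step 6 [6y] bond c/1=29/400: DF=(4738623/4000000 − 29/400·(0.961400+0.916000+0.879800+0.836800+0.818400))/(1+29/400) = 8063/10000 ≈ 0.806300
step 7 [7y] bond c/1=13/400: DF=(391759/400000 − 13/400·(0.961400+0.916000+0.879800+0.836800+0.818400+0.806300))/(1+13/400) = 7843/10000 ≈ 0.784300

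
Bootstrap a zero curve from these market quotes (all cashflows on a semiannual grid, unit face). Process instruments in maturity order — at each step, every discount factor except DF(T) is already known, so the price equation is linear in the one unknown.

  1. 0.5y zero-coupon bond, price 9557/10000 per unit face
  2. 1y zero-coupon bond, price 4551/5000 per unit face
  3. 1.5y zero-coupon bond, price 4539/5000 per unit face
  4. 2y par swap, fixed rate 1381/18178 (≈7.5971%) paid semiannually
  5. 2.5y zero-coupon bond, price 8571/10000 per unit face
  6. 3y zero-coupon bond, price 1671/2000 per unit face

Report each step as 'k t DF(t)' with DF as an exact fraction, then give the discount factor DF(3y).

1 1/2 9557/10000
2 1 4551/5000
3 3/2 4539/5000
4 2 8619/10000
5 5/2 8571/10000
6 3 1671/2000
DF(3y) = 1671/2000 ≈ 0.835500

step 1 [0.5y] zero: DF = P = 9557/10000 ≈ 0.955700
step 2 [1y] zero: DF = P = 4551/5000 ≈ 0.910200
step 3 [1.5y] zero: DF = P = 4539/5000 ≈ 0.907800
step 4 [2y] swap r/2=1381/36356: DF=(1 − 1381/36356·(0.955700+0.910200+0.907800))/(1+1381/36356) = 8619/10000 ≈ 0.861900
step 5 [2.5y] zero: DF = P = 8571/10000 ≈ 0.857100
step 6 [3y] zero: DF = P = 1671/2000 ≈ 0.835500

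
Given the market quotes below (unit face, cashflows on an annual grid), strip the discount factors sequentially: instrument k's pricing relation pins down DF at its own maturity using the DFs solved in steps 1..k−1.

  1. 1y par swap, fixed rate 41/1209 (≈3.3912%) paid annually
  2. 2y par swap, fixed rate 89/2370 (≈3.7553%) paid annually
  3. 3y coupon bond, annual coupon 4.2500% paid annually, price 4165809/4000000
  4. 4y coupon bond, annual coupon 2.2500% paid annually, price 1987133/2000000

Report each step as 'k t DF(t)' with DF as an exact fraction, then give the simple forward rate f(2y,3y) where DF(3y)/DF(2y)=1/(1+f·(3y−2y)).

step 1 [1y] swap r/1=41/1209: DF=(1 − 41/1209·(0))/(1+41/1209) = 1209/1250 ≈ 0.967200
step 2 [2y] swap r/1=89/2370: DF=(1 − 89/2370·(0.967200))/(1+89/2370) = 1161/1250 ≈ 0.928800
step 3 [3y] bond c/1=17/400: DF=(4165809/4000000 − 17/400·(0.967200+0.928800))/(1+17/400) = 9217/10000 ≈ 0.921700
step 4 [4y] bond c/1=9/400: DF=(1987133/2000000 − 9/400·(0.967200+0.928800+0.921700))/(1+9/400) = 9097/10000 ≈ 0.909700

1 1 1209/1250
2 2 1161/1250
3 3 9217/10000
4 4 9097/10000
f(2y,3y) = ((1161/1250)/(9217/10000) − 1)/(1) = 71/9217 ≈ 0.7703%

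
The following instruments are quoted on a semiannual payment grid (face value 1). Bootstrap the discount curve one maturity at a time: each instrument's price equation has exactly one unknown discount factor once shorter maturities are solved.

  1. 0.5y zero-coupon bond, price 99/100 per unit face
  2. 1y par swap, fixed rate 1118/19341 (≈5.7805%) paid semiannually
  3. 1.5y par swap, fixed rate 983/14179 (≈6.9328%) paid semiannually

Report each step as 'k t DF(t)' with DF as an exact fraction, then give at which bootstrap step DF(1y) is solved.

step 1 [0.5y] zero: DF = P = 99/100 ≈ 0.990000
step 2 [1y] swap r/2=559/19341: DF=(1 − 559/19341·(0.990000))/(1+559/19341) = 9441/10000 ≈ 0.944100
step 3 [1.5y] swap r/2=983/28358: DF=(1 − 983/28358·(0.990000+0.944100))/(1+983/28358) = 9017/10000 ≈ 0.901700

1 1/2 99/100
2 1 9441/10000
3 3/2 9017/10000
DF(1y) is solved at step 2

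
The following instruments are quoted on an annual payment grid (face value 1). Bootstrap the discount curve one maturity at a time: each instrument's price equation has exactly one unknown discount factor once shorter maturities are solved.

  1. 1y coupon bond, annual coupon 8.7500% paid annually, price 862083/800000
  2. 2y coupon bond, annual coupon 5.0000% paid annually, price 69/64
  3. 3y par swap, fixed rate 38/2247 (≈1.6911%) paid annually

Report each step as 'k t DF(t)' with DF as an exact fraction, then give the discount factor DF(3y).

step 1 [1y] bond c/1=7/80: DF=(862083/800000 − 7/80·(0))/(1+7/80) = 9909/10000 ≈ 0.990900
step 2 [2y] bond c/1=1/20: DF=(69/64 − 1/20·(0.990900))/(1+1/20) = 2449/2500 ≈ 0.979600
step 3 [3y] swap r/1=38/2247: DF=(1 − 38/2247·(0.990900+0.979600))/(1+38/2247) = 4753/5000 ≈ 0.950600

1 1 9909/10000
2 2 2449/2500
3 3 4753/5000
DF(3y) = 4753/5000 ≈ 0.950600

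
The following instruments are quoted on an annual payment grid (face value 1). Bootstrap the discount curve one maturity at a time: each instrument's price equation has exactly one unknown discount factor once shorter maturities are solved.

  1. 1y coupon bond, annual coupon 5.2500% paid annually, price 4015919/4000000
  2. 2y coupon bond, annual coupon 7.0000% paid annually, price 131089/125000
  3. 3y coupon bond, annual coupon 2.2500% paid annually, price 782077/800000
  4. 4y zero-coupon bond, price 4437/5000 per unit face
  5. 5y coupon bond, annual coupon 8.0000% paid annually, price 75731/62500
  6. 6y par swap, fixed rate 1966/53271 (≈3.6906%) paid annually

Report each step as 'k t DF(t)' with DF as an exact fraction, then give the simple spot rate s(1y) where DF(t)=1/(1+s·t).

1 1 9539/10000
2 2 9177/10000
3 3 9149/10000
4 4 4437/5000
5 5 4249/5000
6 6 4017/5000
s(1y) = (1/(9539/10000) − 1)/(1) = 461/9539 ≈ 4.8328%

step 1 [1y] bond c/1=21/400: DF=(4015919/4000000 − 21/400·(0))/(1+21/400) = 9539/10000 ≈ 0.953900
step 2 [2y] bond c/1=7/100: DF=(131089/125000 − 7/100·(0.953900))/(1+7/100) = 9177/10000 ≈ 0.917700
step 3 [3y] bond c/1=9/400: DF=(782077/800000 − 9/400·(0.953900+0.917700))/(1+9/400) = 9149/10000 ≈ 0.914900
step 4 [4y] zero: DF = P = 4437/5000 ≈ 0.887400
step 5 [5y] bond c/1=2/25: DF=(75731/62500 − 2/25·(0.953900+0.917700+0.914900+0.887400))/(1+2/25) = 4249/5000 ≈ 0.849800
step 6 [6y] swap r/1=1966/53271: DF=(1 − 1966/53271·(0.953900+0.917700+0.914900+0.887400+0.849800))/(1+1966/53271) = 4017/5000 ≈ 0.803400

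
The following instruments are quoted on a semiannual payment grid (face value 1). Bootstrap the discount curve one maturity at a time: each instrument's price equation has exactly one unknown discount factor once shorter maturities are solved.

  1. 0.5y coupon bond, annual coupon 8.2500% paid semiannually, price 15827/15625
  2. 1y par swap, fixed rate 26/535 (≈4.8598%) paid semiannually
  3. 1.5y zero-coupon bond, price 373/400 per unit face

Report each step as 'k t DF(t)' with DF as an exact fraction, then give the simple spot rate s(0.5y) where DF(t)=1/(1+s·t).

step 1 [0.5y] bond c/2=33/800: DF=(15827/15625 − 33/800·(0))/(1+33/800) = 608/625 ≈ 0.972800
step 2 [1y] swap r/2=13/535: DF=(1 − 13/535·(0.972800))/(1+13/535) = 2383/2500 ≈ 0.953200
step 3 [1.5y] zero: DF = P = 373/400 ≈ 0.932500

1 1/2 608/625
2 1 2383/2500
3 3/2 373/400
s(0.5y) = (1/(608/625) − 1)/(1/2) = 17/304 ≈ 5.5921%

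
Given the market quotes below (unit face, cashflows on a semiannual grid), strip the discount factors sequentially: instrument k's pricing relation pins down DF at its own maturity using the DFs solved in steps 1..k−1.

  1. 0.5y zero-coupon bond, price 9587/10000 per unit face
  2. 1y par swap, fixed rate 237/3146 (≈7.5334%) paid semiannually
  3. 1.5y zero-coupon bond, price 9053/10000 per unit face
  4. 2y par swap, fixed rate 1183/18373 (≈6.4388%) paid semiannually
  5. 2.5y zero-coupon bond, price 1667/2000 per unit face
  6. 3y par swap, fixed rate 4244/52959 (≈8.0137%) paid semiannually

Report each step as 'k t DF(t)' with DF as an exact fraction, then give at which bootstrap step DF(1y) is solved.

1 1/2 9587/10000
2 1 9289/10000
3 3/2 9053/10000
4 2 8817/10000
5 5/2 1667/2000
6 3 3939/5000
DF(1y) is solved at step 2

step 1 [0.5y] zero: DF = P = 9587/10000 ≈ 0.958700
step 2 [1y] swap r/2=237/6292: DF=(1 − 237/6292·(0.958700))/(1+237/6292) = 9289/10000 ≈ 0.928900
step 3 [1.5y] zero: DF = P = 9053/10000 ≈ 0.905300
step 4 [2y] swap r/2=1183/36746: DF=(1 − 1183/36746·(0.958700+0.928900+0.905300))/(1+1183/36746) = 8817/10000 ≈ 0.881700
step 5 [2.5y] zero: DF = P = 1667/2000 ≈ 0.833500
step 6 [3y] swap r/2=2122/52959: DF=(1 − 2122/52959·(0.958700+0.928900+0.905300+0.881700+0.833500))/(1+2122/52959) = 3939/5000 ≈ 0.787800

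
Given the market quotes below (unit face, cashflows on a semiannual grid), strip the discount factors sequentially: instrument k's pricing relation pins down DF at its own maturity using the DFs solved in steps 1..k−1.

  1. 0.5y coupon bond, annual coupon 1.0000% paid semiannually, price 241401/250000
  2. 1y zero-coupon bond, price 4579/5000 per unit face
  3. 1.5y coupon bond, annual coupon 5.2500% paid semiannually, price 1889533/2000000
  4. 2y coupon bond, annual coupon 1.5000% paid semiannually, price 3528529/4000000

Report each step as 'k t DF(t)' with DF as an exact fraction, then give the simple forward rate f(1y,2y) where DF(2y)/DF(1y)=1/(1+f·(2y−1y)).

1 1/2 1201/1250
2 1 4579/5000
3 3/2 4363/5000
4 2 8551/10000
f(1y,2y) = ((4579/5000)/(8551/10000) − 1)/(1) = 607/8551 ≈ 7.0986%

step 1 [0.5y] bond c/2=1/200: DF=(241401/250000 − 1/200·(0))/(1+1/200) = 1201/1250 ≈ 0.960800
step 2 [1y] zero: DF = P = 4579/5000 ≈ 0.915800
step 3 [1.5y] bond c/2=21/800: DF=(1889533/2000000 − 21/800·(0.960800+0.915800))/(1+21/800) = 4363/5000 ≈ 0.872600
step 4 [2y] bond c/2=3/400: DF=(3528529/4000000 − 3/400·(0.960800+0.915800+0.872600))/(1+3/400) = 8551/10000 ≈ 0.855100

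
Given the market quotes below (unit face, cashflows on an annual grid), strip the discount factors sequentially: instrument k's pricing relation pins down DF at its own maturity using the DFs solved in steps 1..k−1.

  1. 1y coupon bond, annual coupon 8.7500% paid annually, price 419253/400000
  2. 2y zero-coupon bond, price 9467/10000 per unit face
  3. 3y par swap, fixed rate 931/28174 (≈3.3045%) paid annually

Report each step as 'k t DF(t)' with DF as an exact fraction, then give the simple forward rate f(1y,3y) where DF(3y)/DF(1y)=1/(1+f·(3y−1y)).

step 1 [1y] bond c/1=7/80: DF=(419253/400000 − 7/80·(0))/(1+7/80) = 4819/5000 ≈ 0.963800
step 2 [2y] zero: DF = P = 9467/10000 ≈ 0.946700
step 3 [3y] swap r/1=931/28174: DF=(1 − 931/28174·(0.963800+0.946700))/(1+931/28174) = 9069/10000 ≈ 0.906900

1 1 4819/5000
2 2 9467/10000
3 3 9069/10000
f(1y,3y) = ((4819/5000)/(9069/10000) − 1)/(2) = 569/18138 ≈ 3.1371%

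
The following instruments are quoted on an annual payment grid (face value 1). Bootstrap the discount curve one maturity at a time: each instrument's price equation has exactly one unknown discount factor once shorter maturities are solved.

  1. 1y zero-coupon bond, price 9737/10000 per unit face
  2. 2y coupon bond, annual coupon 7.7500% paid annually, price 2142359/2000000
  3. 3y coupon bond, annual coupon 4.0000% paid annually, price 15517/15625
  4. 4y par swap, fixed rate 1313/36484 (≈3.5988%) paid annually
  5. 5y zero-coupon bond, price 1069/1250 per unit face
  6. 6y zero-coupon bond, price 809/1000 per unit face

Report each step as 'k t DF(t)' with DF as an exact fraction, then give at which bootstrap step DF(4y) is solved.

step 1 [1y] zero: DF = P = 9737/10000 ≈ 0.973700
step 2 [2y] bond c/1=31/400: DF=(2142359/2000000 − 31/400·(0.973700))/(1+31/400) = 9241/10000 ≈ 0.924100
step 3 [3y] bond c/1=1/25: DF=(15517/15625 − 1/25·(0.973700+0.924100))/(1+1/25) = 8819/10000 ≈ 0.881900
step 4 [4y] swap r/1=1313/36484: DF=(1 − 1313/36484·(0.973700+0.924100+0.881900))/(1+1313/36484) = 8687/10000 ≈ 0.868700
step 5 [5y] zero: DF = P = 1069/1250 ≈ 0.855200
step 6 [6y] zero: DF = P = 809/1000 ≈ 0.809000

1 1 9737/10000
2 2 9241/10000
3 3 8819/10000
4 4 8687/10000
5 5 1069/1250
6 6 809/1000
DF(4y) is solved at step 4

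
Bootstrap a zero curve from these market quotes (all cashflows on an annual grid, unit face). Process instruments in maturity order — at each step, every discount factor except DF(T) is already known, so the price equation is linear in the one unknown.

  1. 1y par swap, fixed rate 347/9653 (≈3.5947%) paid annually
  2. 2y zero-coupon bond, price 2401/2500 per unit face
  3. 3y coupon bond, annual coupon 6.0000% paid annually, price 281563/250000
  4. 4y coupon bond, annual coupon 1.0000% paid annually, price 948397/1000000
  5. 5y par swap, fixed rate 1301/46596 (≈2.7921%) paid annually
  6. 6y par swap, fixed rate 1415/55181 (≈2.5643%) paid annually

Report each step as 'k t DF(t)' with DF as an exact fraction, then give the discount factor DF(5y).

1 1 9653/10000
2 2 2401/2500
3 3 1907/2000
4 4 1821/2000
5 5 8699/10000
6 6 1717/2000
DF(5y) = 8699/10000 ≈ 0.869900

step 1 [1y] swap r/1=347/9653: DF=(1 − 347/9653·(0))/(1+347/9653) = 9653/10000 ≈ 0.965300
step 2 [2y] zero: DF = P = 2401/2500 ≈ 0.960400
step 3 [3y] bond c/1=3/50: DF=(281563/250000 − 3/50·(0.965300+0.960400))/(1+3/50) = 1907/2000 ≈ 0.953500
step 4 [4y] bond c/1=1/100: DF=(948397/1000000 − 1/100·(0.965300+0.960400+0.953500))/(1+1/100) = 1821/2000 ≈ 0.910500
step 5 [5y] swap r/1=1301/46596: DF=(1 − 1301/46596·(0.965300+0.960400+0.953500+0.910500))/(1+1301/46596) = 8699/10000 ≈ 0.869900
step 6 [6y] swap r/1=1415/55181: DF=(1 − 1415/55181·(0.965300+0.960400+0.953500+0.910500+0.869900))/(1+1415/55181) = 1717/2000 ≈ 0.858500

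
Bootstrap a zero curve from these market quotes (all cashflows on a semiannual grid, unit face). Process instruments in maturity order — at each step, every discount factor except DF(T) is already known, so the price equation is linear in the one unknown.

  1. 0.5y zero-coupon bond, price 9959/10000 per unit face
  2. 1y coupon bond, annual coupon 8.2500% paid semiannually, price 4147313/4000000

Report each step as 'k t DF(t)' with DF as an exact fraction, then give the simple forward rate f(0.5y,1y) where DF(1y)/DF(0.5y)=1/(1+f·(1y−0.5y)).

step 1 [0.5y] zero: DF = P = 9959/10000 ≈ 0.995900
step 2 [1y] bond c/2=33/800: DF=(4147313/4000000 − 33/800·(0.995900))/(1+33/800) = 9563/10000 ≈ 0.956300

1 1/2 9959/10000
2 1 9563/10000
f(0.5y,1y) = ((9959/10000)/(9563/10000) − 1)/(1/2) = 792/9563 ≈ 8.2819%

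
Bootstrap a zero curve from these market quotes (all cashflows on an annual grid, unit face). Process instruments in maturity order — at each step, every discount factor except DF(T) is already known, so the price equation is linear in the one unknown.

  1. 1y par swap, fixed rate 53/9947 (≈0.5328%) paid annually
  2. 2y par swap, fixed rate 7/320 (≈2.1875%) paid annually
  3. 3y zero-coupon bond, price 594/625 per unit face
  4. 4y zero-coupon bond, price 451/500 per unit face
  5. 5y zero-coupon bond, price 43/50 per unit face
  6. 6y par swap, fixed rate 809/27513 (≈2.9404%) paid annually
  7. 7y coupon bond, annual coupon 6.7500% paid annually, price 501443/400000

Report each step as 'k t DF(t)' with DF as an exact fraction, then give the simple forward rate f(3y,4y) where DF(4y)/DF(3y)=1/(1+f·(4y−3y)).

1 1 9947/10000
2 2 9573/10000
3 3 594/625
4 4 451/500
5 5 43/50
6 6 4191/5000
7 7 1033/1250
f(3y,4y) = ((594/625)/(451/500) − 1)/(1) = 11/205 ≈ 5.3659%

step 1 [1y] swap r/1=53/9947: DF=(1 − 53/9947·(0))/(1+53/9947) = 9947/10000 ≈ 0.994700
step 2 [2y] swap r/1=7/320: DF=(1 − 7/320·(0.994700))/(1+7/320) = 9573/10000 ≈ 0.957300
step 3 [3y] zero: DF = P = 594/625 ≈ 0.950400
step 4 [4y] zero: DF = P = 451/500 ≈ 0.902000
step 5 [5y] zero: DF = P = 43/50 ≈ 0.860000
step 6 [6y] swap r/1=809/27513: DF=(1 − 809/27513·(0.994700+0.957300+0.950400+0.902000+0.860000))/(1+809/27513) = 4191/5000 ≈ 0.838200
step 7 [7y] bond c/1=27/400: DF=(501443/400000 − 27/400·(0.994700+0.957300+0.950400+0.902000+0.860000+0.838200))/(1+27/400) = 1033/1250 ≈ 0.826400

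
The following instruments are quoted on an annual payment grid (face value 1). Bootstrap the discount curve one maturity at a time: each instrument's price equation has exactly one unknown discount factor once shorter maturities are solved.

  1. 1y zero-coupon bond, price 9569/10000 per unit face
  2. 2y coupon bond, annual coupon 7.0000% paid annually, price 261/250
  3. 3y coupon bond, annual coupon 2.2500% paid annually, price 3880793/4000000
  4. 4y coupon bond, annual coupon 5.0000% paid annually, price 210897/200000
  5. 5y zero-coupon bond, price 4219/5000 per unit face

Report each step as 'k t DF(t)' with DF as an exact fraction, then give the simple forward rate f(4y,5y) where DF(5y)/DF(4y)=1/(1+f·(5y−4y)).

1 1 9569/10000
2 2 9131/10000
3 3 9077/10000
4 4 109/125
5 5 4219/5000
f(4y,5y) = ((109/125)/(4219/5000) − 1)/(1) = 141/4219 ≈ 3.3420%

step 1 [1y] zero: DF = P = 9569/10000 ≈ 0.956900
step 2 [2y] bond c/1=7/100: DF=(261/250 − 7/100·(0.956900))/(1+7/100) = 9131/10000 ≈ 0.913100
step 3 [3y] bond c/1=9/400: DF=(3880793/4000000 − 9/400·(0.956900+0.913100))/(1+9/400) = 9077/10000 ≈ 0.907700
step 4 [4y] bond c/1=1/20: DF=(210897/200000 − 1/20·(0.956900+0.913100+0.907700))/(1+1/20) = 109/125 ≈ 0.872000
step 5 [5y] zero: DF = P = 4219/5000 ≈ 0.843800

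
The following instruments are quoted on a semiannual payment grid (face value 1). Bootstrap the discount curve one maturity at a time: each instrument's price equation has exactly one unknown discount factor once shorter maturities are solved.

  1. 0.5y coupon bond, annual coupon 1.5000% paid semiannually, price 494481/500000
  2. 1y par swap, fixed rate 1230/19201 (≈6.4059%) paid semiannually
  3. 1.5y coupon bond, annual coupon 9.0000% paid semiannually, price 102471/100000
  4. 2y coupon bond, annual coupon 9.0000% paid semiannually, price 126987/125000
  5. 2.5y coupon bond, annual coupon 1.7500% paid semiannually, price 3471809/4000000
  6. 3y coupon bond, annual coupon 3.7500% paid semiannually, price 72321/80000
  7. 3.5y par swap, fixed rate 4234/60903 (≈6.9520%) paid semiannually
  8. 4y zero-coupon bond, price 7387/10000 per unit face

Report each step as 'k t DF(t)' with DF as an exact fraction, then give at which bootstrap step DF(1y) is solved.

1 1/2 1227/1250
2 1 1877/2000
3 3/2 8979/10000
4 2 2127/2500
5 5/2 4143/5000
6 3 4023/5000
7 7/2 7883/10000
8 4 7387/10000
DF(1y) is solved at step 2

step 1 [0.5y] bond c/2=3/400: DF=(494481/500000 − 3/400·(0))/(1+3/400) = 1227/1250 ≈ 0.981600
step 2 [1y] swap r/2=615/19201: DF=(1 − 615/19201·(0.981600))/(1+615/19201) = 1877/2000 ≈ 0.938500
step 3 [1.5y] bond c/2=9/200: DF=(102471/100000 − 9/200·(0.981600+0.938500))/(1+9/200) = 8979/10000 ≈ 0.897900
step 4 [2y] bond c/2=9/200: DF=(126987/125000 − 9/200·(0.981600+0.938500+0.897900))/(1+9/200) = 2127/2500 ≈ 0.850800
step 5 [2.5y] bond c/2=7/800: DF=(3471809/4000000 − 7/800·(0.981600+0.938500+0.897900+0.850800))/(1+7/800) = 4143/5000 ≈ 0.828600
step 6 [3y] bond c/2=3/160: DF=(72321/80000 − 3/160·(0.981600+0.938500+0.897900+0.850800+0.828600))/(1+3/160) = 4023/5000 ≈ 0.804600
step 7 [3.5y] swap r/2=2117/60903: DF=(1 − 2117/60903·(0.981600+0.938500+0.897900+0.850800+0.828600+0.804600))/(1+2117/60903) = 7883/10000 ≈ 0.788300
step 8 [4y] zero: DF = P = 7387/10000 ≈ 0.738700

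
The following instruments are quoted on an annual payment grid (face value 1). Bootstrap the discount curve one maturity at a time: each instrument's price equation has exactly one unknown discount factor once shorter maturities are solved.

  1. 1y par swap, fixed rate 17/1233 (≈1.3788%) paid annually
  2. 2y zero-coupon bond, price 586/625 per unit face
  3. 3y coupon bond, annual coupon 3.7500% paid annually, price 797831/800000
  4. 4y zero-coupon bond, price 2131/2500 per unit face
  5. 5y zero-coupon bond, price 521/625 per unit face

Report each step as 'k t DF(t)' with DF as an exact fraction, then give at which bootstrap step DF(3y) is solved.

1 1 1233/1250
2 2 586/625
3 3 8917/10000
4 4 2131/2500
5 5 521/625
DF(3y) is solved at step 3

step 1 [1y] swap r/1=17/1233: DF=(1 − 17/1233·(0))/(1+17/1233) = 1233/1250 ≈ 0.986400
step 2 [2y] zero: DF = P = 586/625 ≈ 0.937600
step 3 [3y] bond c/1=3/80: DF=(797831/800000 − 3/80·(0.986400+0.937600))/(1+3/80) = 8917/10000 ≈ 0.891700
step 4 [4y] zero: DF = P = 2131/2500 ≈ 0.852400
step 5 [5y] zero: DF = P = 521/625 ≈ 0.833600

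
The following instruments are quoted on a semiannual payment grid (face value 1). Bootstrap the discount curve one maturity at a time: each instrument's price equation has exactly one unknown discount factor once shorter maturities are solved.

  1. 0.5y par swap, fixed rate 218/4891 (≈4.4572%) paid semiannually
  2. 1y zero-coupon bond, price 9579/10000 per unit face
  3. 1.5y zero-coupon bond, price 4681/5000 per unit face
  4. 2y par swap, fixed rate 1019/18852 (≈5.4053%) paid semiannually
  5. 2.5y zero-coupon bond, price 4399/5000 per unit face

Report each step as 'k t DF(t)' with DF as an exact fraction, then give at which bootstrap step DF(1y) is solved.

1 1/2 4891/5000
2 1 9579/10000
3 3/2 4681/5000
4 2 8981/10000
5 5/2 4399/5000
DF(1y) is solved at step 2

step 1 [0.5y] swap r/2=109/4891: DF=(1 − 109/4891·(0))/(1+109/4891) = 4891/5000 ≈ 0.978200
step 2 [1y] zero: DF = P = 9579/10000 ≈ 0.957900
step 3 [1.5y] zero: DF = P = 4681/5000 ≈ 0.936200
step 4 [2y] swap r/2=1019/37704: DF=(1 − 1019/37704·(0.978200+0.957900+0.936200))/(1+1019/37704) = 8981/10000 ≈ 0.898100
step 5 [2.5y] zero: DF = P = 4399/5000 ≈ 0.879800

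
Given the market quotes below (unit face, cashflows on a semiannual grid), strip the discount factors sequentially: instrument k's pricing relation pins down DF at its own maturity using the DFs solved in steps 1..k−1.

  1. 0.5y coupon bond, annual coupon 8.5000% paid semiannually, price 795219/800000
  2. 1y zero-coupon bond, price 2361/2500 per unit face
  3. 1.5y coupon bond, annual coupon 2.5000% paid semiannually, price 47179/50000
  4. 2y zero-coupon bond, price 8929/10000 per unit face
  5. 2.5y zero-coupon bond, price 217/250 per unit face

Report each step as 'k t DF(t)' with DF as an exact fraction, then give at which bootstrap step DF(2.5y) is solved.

step 1 [0.5y] bond c/2=17/400: DF=(795219/800000 − 17/400·(0))/(1+17/400) = 1907/2000 ≈ 0.953500
step 2 [1y] zero: DF = P = 2361/2500 ≈ 0.944400
step 3 [1.5y] bond c/2=1/80: DF=(47179/50000 − 1/80·(0.953500+0.944400))/(1+1/80) = 1817/2000 ≈ 0.908500
step 4 [2y] zero: DF = P = 8929/10000 ≈ 0.892900
step 5 [2.5y] zero: DF = P = 217/250 ≈ 0.868000

1 1/2 1907/2000
2 1 2361/2500
3 3/2 1817/2000
4 2 8929/10000
5 5/2 217/250
DF(2.5y) is solved at step 5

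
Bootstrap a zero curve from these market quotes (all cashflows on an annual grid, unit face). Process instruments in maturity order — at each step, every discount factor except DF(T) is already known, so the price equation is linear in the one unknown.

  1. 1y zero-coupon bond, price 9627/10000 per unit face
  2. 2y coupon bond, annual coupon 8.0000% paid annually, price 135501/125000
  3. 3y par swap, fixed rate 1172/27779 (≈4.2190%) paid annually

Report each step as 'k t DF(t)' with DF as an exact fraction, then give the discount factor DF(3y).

step 1 [1y] zero: DF = P = 9627/10000 ≈ 0.962700
step 2 [2y] bond c/1=2/25: DF=(135501/125000 − 2/25·(0.962700))/(1+2/25) = 2331/2500 ≈ 0.932400
step 3 [3y] swap r/1=1172/27779: DF=(1 − 1172/27779·(0.962700+0.932400))/(1+1172/27779) = 2207/2500 ≈ 0.882800

1 1 9627/10000
2 2 2331/2500
3 3 2207/2500
DF(3y) = 2207/2500 ≈ 0.882800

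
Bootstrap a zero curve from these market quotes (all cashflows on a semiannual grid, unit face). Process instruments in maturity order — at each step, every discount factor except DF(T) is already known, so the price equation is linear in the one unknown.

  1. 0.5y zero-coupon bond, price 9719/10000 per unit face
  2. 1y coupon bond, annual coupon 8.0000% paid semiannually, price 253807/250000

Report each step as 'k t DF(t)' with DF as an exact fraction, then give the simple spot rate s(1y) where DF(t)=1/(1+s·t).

1 1/2 9719/10000
2 1 2347/2500
s(1y) = (1/(2347/2500) − 1)/(1) = 153/2347 ≈ 6.5190%

step 1 [0.5y] zero: DF = P = 9719/10000 ≈ 0.971900
step 2 [1y] bond c/2=1/25: DF=(253807/250000 − 1/25·(0.971900))/(1+1/25) = 2347/2500 ≈ 0.938800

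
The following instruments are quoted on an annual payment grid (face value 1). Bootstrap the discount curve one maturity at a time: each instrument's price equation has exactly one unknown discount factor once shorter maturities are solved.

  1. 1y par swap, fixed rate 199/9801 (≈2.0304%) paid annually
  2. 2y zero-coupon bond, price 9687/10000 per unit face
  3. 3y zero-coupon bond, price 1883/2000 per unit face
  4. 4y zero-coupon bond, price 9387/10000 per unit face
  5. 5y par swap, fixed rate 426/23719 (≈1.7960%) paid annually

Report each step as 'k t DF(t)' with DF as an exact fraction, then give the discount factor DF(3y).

1 1 9801/10000
2 2 9687/10000
3 3 1883/2000
4 4 9387/10000
5 5 2287/2500
DF(3y) = 1883/2000 ≈ 0.941500

step 1 [1y] swap r/1=199/9801: DF=(1 − 199/9801·(0))/(1+199/9801) = 9801/10000 ≈ 0.980100
step 2 [2y] zero: DF = P = 9687/10000 ≈ 0.968700
step 3 [3y] zero: DF = P = 1883/2000 ≈ 0.941500
step 4 [4y] zero: DF = P = 9387/10000 ≈ 0.938700
step 5 [5y] swap r/1=426/23719: DF=(1 − 426/23719·(0.980100+0.968700+0.941500+0.938700))/(1+426/23719) = 2287/2500 ≈ 0.914800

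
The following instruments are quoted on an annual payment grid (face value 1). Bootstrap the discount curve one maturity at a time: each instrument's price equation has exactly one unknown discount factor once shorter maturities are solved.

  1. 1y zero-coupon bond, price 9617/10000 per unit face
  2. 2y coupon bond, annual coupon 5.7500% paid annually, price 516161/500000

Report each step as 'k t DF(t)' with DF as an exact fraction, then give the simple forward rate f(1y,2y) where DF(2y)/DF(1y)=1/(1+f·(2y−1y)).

1 1 9617/10000
2 2 9239/10000
f(1y,2y) = ((9617/10000)/(9239/10000) − 1)/(1) = 378/9239 ≈ 4.0914%

step 1 [1y] zero: DF = P = 9617/10000 ≈ 0.961700
step 2 [2y] bond c/1=23/400: DF=(516161/500000 − 23/400·(0.961700))/(1+23/400) = 9239/10000 ≈ 0.923900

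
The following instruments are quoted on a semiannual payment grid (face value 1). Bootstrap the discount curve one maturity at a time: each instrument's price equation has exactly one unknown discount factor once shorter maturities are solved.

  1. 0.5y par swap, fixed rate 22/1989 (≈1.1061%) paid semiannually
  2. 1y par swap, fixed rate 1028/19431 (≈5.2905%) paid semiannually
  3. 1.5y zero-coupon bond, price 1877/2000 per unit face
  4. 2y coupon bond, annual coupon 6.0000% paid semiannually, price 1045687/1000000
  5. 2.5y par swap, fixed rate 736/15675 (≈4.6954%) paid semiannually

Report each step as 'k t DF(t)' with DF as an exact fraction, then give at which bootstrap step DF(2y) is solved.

1 1/2 1989/2000
2 1 4743/5000
3 3/2 1877/2000
4 2 9313/10000
5 5/2 556/625
DF(2y) is solved at step 4

step 1 [0.5y] swap r/2=11/1989: DF=(1 − 11/1989·(0))/(1+11/1989) = 1989/2000 ≈ 0.994500
step 2 [1y] swap r/2=514/19431: DF=(1 − 514/19431·(0.994500))/(1+514/19431) = 4743/5000 ≈ 0.948600
step 3 [1.5y] zero: DF = P = 1877/2000 ≈ 0.938500
step 4 [2y] bond c/2=3/100: DF=(1045687/1000000 − 3/100·(0.994500+0.948600+0.938500))/(1+3/100) = 9313/10000 ≈ 0.931300
step 5 [2.5y] swap r/2=368/15675: DF=(1 − 368/15675·(0.994500+0.948600+0.938500+0.931300))/(1+368/15675) = 556/625 ≈ 0.889600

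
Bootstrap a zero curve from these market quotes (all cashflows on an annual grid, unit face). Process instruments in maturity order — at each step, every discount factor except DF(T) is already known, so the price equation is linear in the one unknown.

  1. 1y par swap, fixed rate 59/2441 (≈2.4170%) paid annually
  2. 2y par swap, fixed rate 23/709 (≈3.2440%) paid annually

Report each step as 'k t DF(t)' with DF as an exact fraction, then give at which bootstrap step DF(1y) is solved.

step 1 [1y] swap r/1=59/2441: DF=(1 − 59/2441·(0))/(1+59/2441) = 2441/2500 ≈ 0.976400
step 2 [2y] swap r/1=23/709: DF=(1 − 23/709·(0.976400))/(1+23/709) = 9379/10000 ≈ 0.937900

1 1 2441/2500
2 2 9379/10000
DF(1y) is solved at step 1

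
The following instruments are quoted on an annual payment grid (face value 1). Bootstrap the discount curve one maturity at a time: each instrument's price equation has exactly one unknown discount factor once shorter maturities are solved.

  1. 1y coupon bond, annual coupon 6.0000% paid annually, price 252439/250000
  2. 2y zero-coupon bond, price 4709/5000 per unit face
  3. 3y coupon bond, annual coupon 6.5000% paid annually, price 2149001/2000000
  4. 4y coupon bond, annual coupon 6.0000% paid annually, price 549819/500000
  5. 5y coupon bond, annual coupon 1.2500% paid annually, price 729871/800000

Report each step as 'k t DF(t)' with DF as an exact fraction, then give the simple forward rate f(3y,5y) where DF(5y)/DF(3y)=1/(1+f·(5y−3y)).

1 1 4763/5000
2 2 4709/5000
3 3 8933/10000
4 4 2199/2500
5 5 4279/5000
f(3y,5y) = ((8933/10000)/(4279/5000) − 1)/(2) = 375/17116 ≈ 2.1909%

step 1 [1y] bond c/1=3/50: DF=(252439/250000 − 3/50·(0))/(1+3/50) = 4763/5000 ≈ 0.952600
step 2 [2y] zero: DF = P = 4709/5000 ≈ 0.941800
step 3 [3y] bond c/1=13/200: DF=(2149001/2000000 − 13/200·(0.952600+0.941800))/(1+13/200) = 8933/10000 ≈ 0.893300
step 4 [4y] bond c/1=3/50: DF=(549819/500000 − 3/50·(0.952600+0.941800+0.893300))/(1+3/50) = 2199/2500 ≈ 0.879600
step 5 [5y] bond c/1=1/80: DF=(729871/800000 − 1/80·(0.952600+0.941800+0.893300+0.879600))/(1+1/80) = 4279/5000 ≈ 0.855800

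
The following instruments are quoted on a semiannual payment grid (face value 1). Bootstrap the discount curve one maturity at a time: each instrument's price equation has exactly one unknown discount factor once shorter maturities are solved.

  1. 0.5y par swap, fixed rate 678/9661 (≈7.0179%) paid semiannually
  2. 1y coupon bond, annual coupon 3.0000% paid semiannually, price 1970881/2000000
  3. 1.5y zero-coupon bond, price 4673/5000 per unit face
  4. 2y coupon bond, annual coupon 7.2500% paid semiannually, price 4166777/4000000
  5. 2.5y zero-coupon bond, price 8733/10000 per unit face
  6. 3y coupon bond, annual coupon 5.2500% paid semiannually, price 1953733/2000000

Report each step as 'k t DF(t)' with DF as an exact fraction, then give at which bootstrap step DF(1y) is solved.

1 1/2 9661/10000
2 1 4783/5000
3 3/2 4673/5000
4 2 9053/10000
5 5/2 8733/10000
6 3 8333/10000
DF(1y) is solved at step 2

step 1 [0.5y] swap r/2=339/9661: DF=(1 − 339/9661·(0))/(1+339/9661) = 9661/10000 ≈ 0.966100
step 2 [1y] bond c/2=3/200: DF=(1970881/2000000 − 3/200·(0.966100))/(1+3/200) = 4783/5000 ≈ 0.956600
step 3 [1.5y] zero: DF = P = 4673/5000 ≈ 0.934600
step 4 [2y] bond c/2=29/800: DF=(4166777/4000000 − 29/800·(0.966100+0.956600+0.934600))/(1+29/800) = 9053/10000 ≈ 0.905300
step 5 [2.5y] zero: DF = P = 8733/10000 ≈ 0.873300
step 6 [3y] bond c/2=21/800: DF=(1953733/2000000 − 21/800·(0.966100+0.956600+0.934600+0.905300+0.873300))/(1+21/800) = 8333/10000 ≈ 0.833300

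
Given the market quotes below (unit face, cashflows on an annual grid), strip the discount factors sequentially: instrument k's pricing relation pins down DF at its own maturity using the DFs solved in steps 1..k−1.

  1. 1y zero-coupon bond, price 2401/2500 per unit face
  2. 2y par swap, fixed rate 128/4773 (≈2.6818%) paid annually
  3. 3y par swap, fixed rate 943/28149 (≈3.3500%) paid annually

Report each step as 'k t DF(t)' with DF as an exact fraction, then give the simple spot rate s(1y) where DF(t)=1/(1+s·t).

step 1 [1y] zero: DF = P = 2401/2500 ≈ 0.960400
step 2 [2y] swap r/1=128/4773: DF=(1 − 128/4773·(0.960400))/(1+128/4773) = 593/625 ≈ 0.948800
step 3 [3y] swap r/1=943/28149: DF=(1 − 943/28149·(0.960400+0.948800))/(1+943/28149) = 9057/10000 ≈ 0.905700

1 1 2401/2500
2 2 593/625
3 3 9057/10000
s(1y) = (1/(2401/2500) − 1)/(1) = 99/2401 ≈ 4.1233%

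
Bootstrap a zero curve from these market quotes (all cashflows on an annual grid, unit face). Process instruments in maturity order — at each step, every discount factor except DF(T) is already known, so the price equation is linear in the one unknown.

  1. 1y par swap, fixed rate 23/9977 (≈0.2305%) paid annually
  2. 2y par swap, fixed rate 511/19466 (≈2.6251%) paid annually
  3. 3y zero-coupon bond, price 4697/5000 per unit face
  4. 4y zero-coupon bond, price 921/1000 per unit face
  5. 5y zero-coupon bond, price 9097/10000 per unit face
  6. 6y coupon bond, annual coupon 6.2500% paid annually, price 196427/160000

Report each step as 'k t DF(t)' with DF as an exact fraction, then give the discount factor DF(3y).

1 1 9977/10000
2 2 9489/10000
3 3 4697/5000
4 4 921/1000
5 5 9097/10000
6 6 439/500
DF(3y) = 4697/5000 ≈ 0.939400

step 1 [1y] swap r/1=23/9977: DF=(1 − 23/9977·(0))/(1+23/9977) = 9977/10000 ≈ 0.997700
step 2 [2y] swap r/1=511/19466: DF=(1 − 511/19466·(0.997700))/(1+511/19466) = 9489/10000 ≈ 0.948900
step 3 [3y] zero: DF = P = 4697/5000 ≈ 0.939400
step 4 [4y] zero: DF = P = 921/1000 ≈ 0.921000
step 5 [5y] zero: DF = P = 9097/10000 ≈ 0.909700
step 6 [6y] bond c/1=1/16: DF=(196427/160000 − 1/16·(0.997700+0.948900+0.939400+0.921000+0.909700))/(1+1/16) = 439/500 ≈ 0.878000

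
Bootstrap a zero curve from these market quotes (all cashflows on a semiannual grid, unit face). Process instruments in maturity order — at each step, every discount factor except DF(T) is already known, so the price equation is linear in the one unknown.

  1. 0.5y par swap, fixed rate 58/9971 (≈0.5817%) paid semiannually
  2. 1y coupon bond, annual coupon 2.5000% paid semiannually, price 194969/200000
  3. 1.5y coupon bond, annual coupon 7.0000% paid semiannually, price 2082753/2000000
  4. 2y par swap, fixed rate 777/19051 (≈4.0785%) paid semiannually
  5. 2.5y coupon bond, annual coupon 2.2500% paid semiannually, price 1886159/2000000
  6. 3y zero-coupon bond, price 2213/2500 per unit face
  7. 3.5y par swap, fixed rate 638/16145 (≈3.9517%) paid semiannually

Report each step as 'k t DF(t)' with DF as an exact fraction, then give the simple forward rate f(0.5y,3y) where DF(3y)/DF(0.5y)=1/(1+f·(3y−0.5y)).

step 1 [0.5y] swap r/2=29/9971: DF=(1 − 29/9971·(0))/(1+29/9971) = 9971/10000 ≈ 0.997100
step 2 [1y] bond c/2=1/80: DF=(194969/200000 − 1/80·(0.997100))/(1+1/80) = 1901/2000 ≈ 0.950500
step 3 [1.5y] bond c/2=7/200: DF=(2082753/2000000 − 7/200·(0.997100+0.950500))/(1+7/200) = 9403/10000 ≈ 0.940300
step 4 [2y] swap r/2=777/38102: DF=(1 − 777/38102·(0.997100+0.950500+0.940300))/(1+777/38102) = 9223/10000 ≈ 0.922300
step 5 [2.5y] bond c/2=9/800: DF=(1886159/2000000 − 9/800·(0.997100+0.950500+0.940300+0.922300))/(1+9/800) = 4451/5000 ≈ 0.890200
step 6 [3y] zero: DF = P = 2213/2500 ≈ 0.885200
step 7 [3.5y] swap r/2=319/16145: DF=(1 − 319/16145·(0.997100+0.950500+0.940300+0.922300+0.890200+0.885200))/(1+319/16145) = 2181/2500 ≈ 0.872400

1 1/2 9971/10000
2 1 1901/2000
3 3/2 9403/10000
4 2 9223/10000
5 5/2 4451/5000
6 3 2213/2500
7 7/2 2181/2500
f(0.5y,3y) = ((9971/10000)/(2213/2500) − 1)/(5/2) = 1119/22130 ≈ 5.0565%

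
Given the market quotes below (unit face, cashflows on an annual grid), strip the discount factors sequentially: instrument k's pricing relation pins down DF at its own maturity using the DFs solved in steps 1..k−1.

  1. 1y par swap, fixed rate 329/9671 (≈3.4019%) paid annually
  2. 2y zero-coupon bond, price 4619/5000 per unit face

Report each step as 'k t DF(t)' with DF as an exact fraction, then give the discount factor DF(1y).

step 1 [1y] swap r/1=329/9671: DF=(1 − 329/9671·(0))/(1+329/9671) = 9671/10000 ≈ 0.967100
step 2 [2y] zero: DF = P = 4619/5000 ≈ 0.923800

1 1 9671/10000
2 2 4619/5000
DF(1y) = 9671/10000 ≈ 0.967100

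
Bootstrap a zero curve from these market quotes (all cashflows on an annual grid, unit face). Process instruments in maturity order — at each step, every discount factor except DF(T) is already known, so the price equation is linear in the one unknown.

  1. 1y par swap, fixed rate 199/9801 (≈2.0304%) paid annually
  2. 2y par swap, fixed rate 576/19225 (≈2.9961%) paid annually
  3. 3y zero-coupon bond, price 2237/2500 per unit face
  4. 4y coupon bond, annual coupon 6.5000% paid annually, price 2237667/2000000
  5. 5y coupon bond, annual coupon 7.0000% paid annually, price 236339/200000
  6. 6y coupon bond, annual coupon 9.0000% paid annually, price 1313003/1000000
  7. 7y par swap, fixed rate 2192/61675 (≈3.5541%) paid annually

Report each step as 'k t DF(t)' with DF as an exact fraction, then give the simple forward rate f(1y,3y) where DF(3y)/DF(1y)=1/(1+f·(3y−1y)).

1 1 9801/10000
2 2 589/625
3 3 2237/2500
4 4 4393/5000
5 5 4313/5000
6 6 4141/5000
7 7 488/625
f(1y,3y) = ((9801/10000)/(2237/2500) − 1)/(2) = 853/17896 ≈ 4.7664%

step 1 [1y] swap r/1=199/9801: DF=(1 − 199/9801·(0))/(1+199/9801) = 9801/10000 ≈ 0.980100
step 2 [2y] swap r/1=576/19225: DF=(1 − 576/19225·(0.980100))/(1+576/19225) = 589/625 ≈ 0.942400
step 3 [3y] zero: DF = P = 2237/2500 ≈ 0.894800
step 4 [4y] bond c/1=13/200: DF=(2237667/2000000 − 13/200·(0.980100+0.942400+0.894800))/(1+13/200) = 4393/5000 ≈ 0.878600
step 5 [5y] bond c/1=7/100: DF=(236339/200000 − 7/100·(0.980100+0.942400+0.894800+0.878600))/(1+7/100) = 4313/5000 ≈ 0.862600
step 6 [6y] bond c/1=9/100: DF=(1313003/1000000 − 9/100·(0.980100+0.942400+0.894800+0.878600+0.862600))/(1+9/100) = 4141/5000 ≈ 0.828200
step 7 [7y] swap r/1=2192/61675: DF=(1 − 2192/61675·(0.980100+0.942400+0.894800+0.878600+0.862600+0.828200))/(1+2192/61675) = 488/625 ≈ 0.780800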